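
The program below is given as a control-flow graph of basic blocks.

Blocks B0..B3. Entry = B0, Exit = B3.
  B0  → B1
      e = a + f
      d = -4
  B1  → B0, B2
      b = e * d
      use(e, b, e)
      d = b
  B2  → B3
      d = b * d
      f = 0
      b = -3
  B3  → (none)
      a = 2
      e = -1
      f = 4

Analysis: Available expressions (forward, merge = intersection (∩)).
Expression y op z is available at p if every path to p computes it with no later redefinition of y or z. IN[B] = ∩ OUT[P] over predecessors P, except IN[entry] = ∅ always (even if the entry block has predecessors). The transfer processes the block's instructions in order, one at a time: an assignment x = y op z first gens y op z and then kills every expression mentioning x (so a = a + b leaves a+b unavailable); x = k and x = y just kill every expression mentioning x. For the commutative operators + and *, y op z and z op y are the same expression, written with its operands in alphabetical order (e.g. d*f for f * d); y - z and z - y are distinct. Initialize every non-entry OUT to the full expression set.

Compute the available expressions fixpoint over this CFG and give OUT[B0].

Answer: {a+f}

Trace:
Per-block solution:
  B0:  IN={}  OUT={a+f}
  B1:  IN={a+f}  OUT={a+f}
  B2:  IN={a+f}  OUT={}
  B3:  IN={}  OUT={}

Merge at B0 (entry node, so the boundary value {} is joined with the incoming edge(s)): IN[B0] = {} ∩ OUT[B1] = {}
Applying B0's transfer function to that IN value gives OUT[B0] (row B0 above).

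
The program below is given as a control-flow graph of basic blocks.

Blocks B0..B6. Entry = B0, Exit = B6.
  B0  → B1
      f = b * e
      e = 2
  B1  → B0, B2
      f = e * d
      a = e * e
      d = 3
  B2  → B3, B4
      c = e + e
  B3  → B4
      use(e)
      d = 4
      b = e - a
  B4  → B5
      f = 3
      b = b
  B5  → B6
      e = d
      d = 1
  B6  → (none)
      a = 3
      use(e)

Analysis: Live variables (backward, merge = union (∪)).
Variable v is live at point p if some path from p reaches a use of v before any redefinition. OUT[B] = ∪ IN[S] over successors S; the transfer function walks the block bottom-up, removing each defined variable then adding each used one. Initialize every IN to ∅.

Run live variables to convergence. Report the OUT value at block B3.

Per-block solution:
  B0:   IN={b, d, e}   OUT={b, d, e}
  B1:   IN={b, d, e}   OUT={a, b, d, e}
  B2:   IN={a, b, d, e}   OUT={a, b, d, e}
  B3:   IN={a, e}   OUT={b, d}
  B4:   IN={b, d}   OUT={d}
  B5:   IN={d}   OUT={e}
  B6:   IN={e}   OUT={}

Merge at B3: OUT[B3] = IN[B4] = {b, d}

Answer: {b, d}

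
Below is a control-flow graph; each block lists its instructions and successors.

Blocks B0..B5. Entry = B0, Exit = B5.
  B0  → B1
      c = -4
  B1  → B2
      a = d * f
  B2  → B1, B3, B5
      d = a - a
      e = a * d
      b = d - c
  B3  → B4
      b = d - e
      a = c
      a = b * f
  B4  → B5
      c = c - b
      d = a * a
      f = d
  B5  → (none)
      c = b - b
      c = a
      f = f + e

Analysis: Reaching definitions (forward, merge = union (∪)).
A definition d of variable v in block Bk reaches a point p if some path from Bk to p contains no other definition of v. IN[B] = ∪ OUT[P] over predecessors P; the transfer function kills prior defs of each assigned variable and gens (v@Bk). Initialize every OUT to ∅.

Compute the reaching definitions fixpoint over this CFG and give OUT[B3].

Converged values:
  B0:   IN={}   OUT={c@B0}
  B1:   IN={a@B1, b@B2, c@B0, d@B2, e@B2}   OUT={a@B1, b@B2, c@B0, d@B2, e@B2}
  B2:   IN={a@B1, b@B2, c@B0, d@B2, e@B2}   OUT={a@B1, b@B2, c@B0, d@B2, e@B2}
  B3:   IN={a@B1, b@B2, c@B0, d@B2, e@B2}   OUT={a@B3, b@B3, c@B0, d@B2, e@B2}
  B4:   IN={a@B3, b@B3, c@B0, d@B2, e@B2}   OUT={a@B3, b@B3, c@B4, d@B4, e@B2, f@B4}
  B5:   IN={a@B1, a@B3, b@B2, b@B3, c@B0, c@B4, d@B2, d@B4, e@B2, f@B4}   OUT={a@B1, a@B3, b@B2, b@B3, c@B5, d@B2, d@B4, e@B2, f@B5}

Merge at B3: IN[B3] = OUT[B2] = {a@B1, b@B2, c@B0, d@B2, e@B2}
Applying B3's transfer function to that IN value gives OUT[B3] (row B3 above).

Answer: {a@B3, b@B3, c@B0, d@B2, e@B2}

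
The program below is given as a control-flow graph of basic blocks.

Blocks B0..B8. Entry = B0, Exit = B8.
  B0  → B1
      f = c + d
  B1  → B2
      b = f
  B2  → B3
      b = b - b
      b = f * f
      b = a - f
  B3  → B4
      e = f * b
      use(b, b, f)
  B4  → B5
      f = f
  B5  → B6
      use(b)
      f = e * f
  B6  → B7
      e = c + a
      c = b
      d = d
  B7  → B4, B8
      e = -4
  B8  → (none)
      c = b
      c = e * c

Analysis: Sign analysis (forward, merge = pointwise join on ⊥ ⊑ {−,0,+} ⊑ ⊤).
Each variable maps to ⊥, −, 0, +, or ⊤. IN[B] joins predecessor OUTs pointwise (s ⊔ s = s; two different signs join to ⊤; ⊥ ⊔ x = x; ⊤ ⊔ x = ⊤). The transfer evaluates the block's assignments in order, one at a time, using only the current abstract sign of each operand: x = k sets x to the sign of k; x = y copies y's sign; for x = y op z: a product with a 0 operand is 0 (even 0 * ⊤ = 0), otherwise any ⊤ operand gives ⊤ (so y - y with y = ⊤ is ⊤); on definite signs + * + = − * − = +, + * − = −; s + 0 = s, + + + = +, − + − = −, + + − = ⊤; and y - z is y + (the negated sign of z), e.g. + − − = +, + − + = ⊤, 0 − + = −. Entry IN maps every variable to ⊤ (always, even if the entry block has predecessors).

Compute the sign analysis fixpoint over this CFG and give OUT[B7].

Converged values:
  B0:  IN=(all ⊤)  OUT=(all ⊤)
  B1:  IN=(all ⊤)  OUT=(all ⊤)
  B2:  IN=(all ⊤)  OUT=(all ⊤)
  B3:  IN=(all ⊤)  OUT=(all ⊤)
  B4:  IN=(all ⊤)  OUT=(all ⊤)
  B5:  IN=(all ⊤)  OUT=(all ⊤)
  B6:  IN=(all ⊤)  OUT=(all ⊤)
  B7:  IN=(all ⊤)  OUT={e:-; rest ⊤}
  B8:  IN={e:-; rest ⊤}  OUT={e:-; rest ⊤}

Merge at B7: IN[B7] = OUT[B6] = {a: ⊤, b: ⊤, c: ⊤, d: ⊤, e: ⊤, f: ⊤}
Applying B7's transfer function to that IN value gives OUT[B7] (row B7 above).

Answer: {a: ⊤, b: ⊤, c: ⊤, d: ⊤, e: -, f: ⊤}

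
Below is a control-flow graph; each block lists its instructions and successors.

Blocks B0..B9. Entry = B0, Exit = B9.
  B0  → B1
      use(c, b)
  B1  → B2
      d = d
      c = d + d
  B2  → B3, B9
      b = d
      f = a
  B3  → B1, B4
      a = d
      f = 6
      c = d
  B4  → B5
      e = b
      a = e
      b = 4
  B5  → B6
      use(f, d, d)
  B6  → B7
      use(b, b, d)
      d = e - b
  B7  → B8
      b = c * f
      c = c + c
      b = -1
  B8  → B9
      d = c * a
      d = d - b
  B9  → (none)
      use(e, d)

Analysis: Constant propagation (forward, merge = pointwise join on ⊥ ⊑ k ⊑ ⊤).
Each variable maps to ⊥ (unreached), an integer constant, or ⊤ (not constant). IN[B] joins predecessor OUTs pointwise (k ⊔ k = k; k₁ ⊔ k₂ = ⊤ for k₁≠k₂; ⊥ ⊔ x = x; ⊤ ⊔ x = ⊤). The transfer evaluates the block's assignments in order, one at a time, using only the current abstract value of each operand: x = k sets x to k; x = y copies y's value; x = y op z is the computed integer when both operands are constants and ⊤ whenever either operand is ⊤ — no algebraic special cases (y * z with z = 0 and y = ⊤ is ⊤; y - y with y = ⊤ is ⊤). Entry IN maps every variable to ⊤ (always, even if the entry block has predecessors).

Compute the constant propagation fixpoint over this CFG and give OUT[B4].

Answer: {a: ⊤, b: 4, c: ⊤, d: ⊤, e: ⊤, f: 6}

Trace:
Per-block solution:
  B0: | IN=(all ⊤) | OUT=(all ⊤)
  B1: | IN=(all ⊤) | OUT=(all ⊤)
  B2: | IN=(all ⊤) | OUT=(all ⊤)
  B3: | IN=(all ⊤) | OUT={f:6; rest ⊤}
  B4: | IN={f:6; rest ⊤} | OUT={b:4, f:6; rest ⊤}
  B5: | IN={b:4, f:6; rest ⊤} | OUT={b:4, f:6; rest ⊤}
  B6: | IN={b:4, f:6; rest ⊤} | OUT={b:4, f:6; rest ⊤}
  B7: | IN={b:4, f:6; rest ⊤} | OUT={b:-1, f:6; rest ⊤}
  B8: | IN={b:-1, f:6; rest ⊤} | OUT={b:-1, f:6; rest ⊤}
  B9: | IN=(all ⊤) | OUT=(all ⊤)

Merge at B4: IN[B4] = OUT[B3] = {a: ⊤, b: ⊤, c: ⊤, d: ⊤, e: ⊤, f: 6}
Applying B4's transfer function to that IN value gives OUT[B4] (row B4 above).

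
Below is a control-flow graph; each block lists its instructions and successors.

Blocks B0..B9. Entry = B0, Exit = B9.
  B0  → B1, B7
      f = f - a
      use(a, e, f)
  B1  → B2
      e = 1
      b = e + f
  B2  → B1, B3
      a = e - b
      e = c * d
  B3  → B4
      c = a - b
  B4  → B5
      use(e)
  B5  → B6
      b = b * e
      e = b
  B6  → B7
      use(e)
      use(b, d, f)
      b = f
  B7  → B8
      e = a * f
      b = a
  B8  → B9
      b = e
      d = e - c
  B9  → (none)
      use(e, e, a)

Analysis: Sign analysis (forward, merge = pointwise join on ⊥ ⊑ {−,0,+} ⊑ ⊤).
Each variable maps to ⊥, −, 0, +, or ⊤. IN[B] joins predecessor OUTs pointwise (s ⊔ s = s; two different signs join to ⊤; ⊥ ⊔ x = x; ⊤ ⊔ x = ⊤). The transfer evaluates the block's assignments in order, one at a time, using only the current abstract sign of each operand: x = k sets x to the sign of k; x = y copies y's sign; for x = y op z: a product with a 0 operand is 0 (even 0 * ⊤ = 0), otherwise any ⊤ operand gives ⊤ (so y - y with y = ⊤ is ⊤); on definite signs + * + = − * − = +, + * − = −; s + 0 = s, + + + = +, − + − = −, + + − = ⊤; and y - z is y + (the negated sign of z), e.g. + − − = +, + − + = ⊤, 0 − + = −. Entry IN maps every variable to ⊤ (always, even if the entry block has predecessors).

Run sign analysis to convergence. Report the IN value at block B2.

Per-block solution:
  B0: | IN=(all ⊤) | OUT=(all ⊤)
  B1: | IN=(all ⊤) | OUT={e:+; rest ⊤}
  B2: | IN={e:+; rest ⊤} | OUT=(all ⊤)
  B3: | IN=(all ⊤) | OUT=(all ⊤)
  B4: | IN=(all ⊤) | OUT=(all ⊤)
  B5: | IN=(all ⊤) | OUT=(all ⊤)
  B6: | IN=(all ⊤) | OUT=(all ⊤)
  B7: | IN=(all ⊤) | OUT=(all ⊤)
  B8: | IN=(all ⊤) | OUT=(all ⊤)
  B9: | IN=(all ⊤) | OUT=(all ⊤)

Merge at B2: IN[B2] = OUT[B1] = {a: ⊤, b: ⊤, c: ⊤, d: ⊤, e: +, f: ⊤}

Answer: {a: ⊤, b: ⊤, c: ⊤, d: ⊤, e: +, f: ⊤}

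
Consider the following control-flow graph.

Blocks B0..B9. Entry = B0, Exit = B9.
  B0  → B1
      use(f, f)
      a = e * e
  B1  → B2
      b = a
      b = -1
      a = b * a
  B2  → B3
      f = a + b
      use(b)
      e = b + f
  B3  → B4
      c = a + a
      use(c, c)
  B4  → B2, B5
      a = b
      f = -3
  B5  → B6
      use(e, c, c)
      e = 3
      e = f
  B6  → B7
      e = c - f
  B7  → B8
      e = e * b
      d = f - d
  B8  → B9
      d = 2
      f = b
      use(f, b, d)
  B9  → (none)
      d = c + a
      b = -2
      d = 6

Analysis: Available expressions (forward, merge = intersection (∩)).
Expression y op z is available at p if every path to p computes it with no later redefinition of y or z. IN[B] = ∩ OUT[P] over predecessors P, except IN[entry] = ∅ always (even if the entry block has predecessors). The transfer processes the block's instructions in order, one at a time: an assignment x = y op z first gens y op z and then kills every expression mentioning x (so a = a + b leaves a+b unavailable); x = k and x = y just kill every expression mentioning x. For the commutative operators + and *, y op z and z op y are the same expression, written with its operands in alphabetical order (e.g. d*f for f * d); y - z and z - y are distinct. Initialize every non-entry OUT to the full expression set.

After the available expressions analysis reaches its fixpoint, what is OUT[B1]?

Answer: {e*e}

Derivation:
Fixpoint table:
  B0:  IN={}  OUT={e*e}
  B1:  IN={e*e}  OUT={e*e}
  B2:  IN={}  OUT={a+b, b+f}
  B3:  IN={a+b, b+f}  OUT={a+a, a+b, b+f}
  B4:  IN={a+a, a+b, b+f}  OUT={}
  B5:  IN={}  OUT={}
  B6:  IN={}  OUT={c-f}
  B7:  IN={c-f}  OUT={c-f}
  B8:  IN={c-f}  OUT={}
  B9:  IN={}  OUT={a+c}

Merge at B1: IN[B1] = OUT[B0] = {e*e}
Applying B1's transfer function to that IN value gives OUT[B1] (row B1 above).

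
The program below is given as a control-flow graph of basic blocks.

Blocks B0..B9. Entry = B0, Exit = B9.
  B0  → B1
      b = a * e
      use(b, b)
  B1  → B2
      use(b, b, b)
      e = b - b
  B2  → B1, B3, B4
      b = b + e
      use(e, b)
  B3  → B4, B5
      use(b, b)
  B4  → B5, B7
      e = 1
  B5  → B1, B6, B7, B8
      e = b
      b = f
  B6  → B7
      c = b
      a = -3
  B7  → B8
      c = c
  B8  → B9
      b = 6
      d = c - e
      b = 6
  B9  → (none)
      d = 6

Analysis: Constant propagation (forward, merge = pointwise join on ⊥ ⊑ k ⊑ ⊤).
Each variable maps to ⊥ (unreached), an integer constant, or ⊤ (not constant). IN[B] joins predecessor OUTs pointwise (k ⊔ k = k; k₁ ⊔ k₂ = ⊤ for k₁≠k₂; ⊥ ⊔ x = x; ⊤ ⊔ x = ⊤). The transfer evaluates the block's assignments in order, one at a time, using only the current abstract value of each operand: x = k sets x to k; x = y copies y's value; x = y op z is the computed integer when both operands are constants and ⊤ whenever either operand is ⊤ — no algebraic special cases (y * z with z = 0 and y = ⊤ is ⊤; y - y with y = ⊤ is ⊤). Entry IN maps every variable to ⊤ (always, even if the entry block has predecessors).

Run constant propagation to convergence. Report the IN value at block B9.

Answer: {a: ⊤, b: 6, c: ⊤, d: ⊤, e: ⊤, f: ⊤}

Working:
Per-block solution:
  B0:  IN=(all ⊤)  OUT=(all ⊤)
  B1:  IN=(all ⊤)  OUT=(all ⊤)
  B2:  IN=(all ⊤)  OUT=(all ⊤)
  B3:  IN=(all ⊤)  OUT=(all ⊤)
  B4:  IN=(all ⊤)  OUT={e:1; rest ⊤}
  B5:  IN=(all ⊤)  OUT=(all ⊤)
  B6:  IN=(all ⊤)  OUT={a:-3; rest ⊤}
  B7:  IN=(all ⊤)  OUT=(all ⊤)
  B8:  IN=(all ⊤)  OUT={b:6; rest ⊤}
  B9:  IN={b:6; rest ⊤}  OUT={b:6, d:6; rest ⊤}

Merge at B9: IN[B9] = OUT[B8] = {a: ⊤, b: 6, c: ⊤, d: ⊤, e: ⊤, f: ⊤}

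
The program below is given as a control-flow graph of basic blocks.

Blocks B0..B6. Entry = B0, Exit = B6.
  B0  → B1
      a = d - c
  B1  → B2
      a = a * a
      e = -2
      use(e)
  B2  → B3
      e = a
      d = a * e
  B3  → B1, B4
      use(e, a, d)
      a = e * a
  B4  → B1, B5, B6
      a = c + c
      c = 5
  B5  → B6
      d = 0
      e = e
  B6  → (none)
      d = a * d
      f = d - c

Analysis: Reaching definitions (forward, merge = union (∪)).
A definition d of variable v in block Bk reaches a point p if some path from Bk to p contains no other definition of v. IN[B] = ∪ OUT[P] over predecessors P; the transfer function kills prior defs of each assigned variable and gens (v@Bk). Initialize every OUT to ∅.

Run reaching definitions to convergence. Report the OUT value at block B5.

Fixpoint table:
  B0:  IN={}  OUT={a@B0}
  B1:  IN={a@B0, a@B3, a@B4, c@B4, d@B2, e@B2}  OUT={a@B1, c@B4, d@B2, e@B1}
  B2:  IN={a@B1, c@B4, d@B2, e@B1}  OUT={a@B1, c@B4, d@B2, e@B2}
  B3:  IN={a@B1, c@B4, d@B2, e@B2}  OUT={a@B3, c@B4, d@B2, e@B2}
  B4:  IN={a@B3, c@B4, d@B2, e@B2}  OUT={a@B4, c@B4, d@B2, e@B2}
  B5:  IN={a@B4, c@B4, d@B2, e@B2}  OUT={a@B4, c@B4, d@B5, e@B5}
  B6:  IN={a@B4, c@B4, d@B2, d@B5, e@B2, e@B5}  OUT={a@B4, c@B4, d@B6, e@B2, e@B5, f@B6}

Merge at B5: IN[B5] = OUT[B4] = {a@B4, c@B4, d@B2, e@B2}
Applying B5's transfer function to that IN value gives OUT[B5] (row B5 above).

Answer: {a@B4, c@B4, d@B5, e@B5}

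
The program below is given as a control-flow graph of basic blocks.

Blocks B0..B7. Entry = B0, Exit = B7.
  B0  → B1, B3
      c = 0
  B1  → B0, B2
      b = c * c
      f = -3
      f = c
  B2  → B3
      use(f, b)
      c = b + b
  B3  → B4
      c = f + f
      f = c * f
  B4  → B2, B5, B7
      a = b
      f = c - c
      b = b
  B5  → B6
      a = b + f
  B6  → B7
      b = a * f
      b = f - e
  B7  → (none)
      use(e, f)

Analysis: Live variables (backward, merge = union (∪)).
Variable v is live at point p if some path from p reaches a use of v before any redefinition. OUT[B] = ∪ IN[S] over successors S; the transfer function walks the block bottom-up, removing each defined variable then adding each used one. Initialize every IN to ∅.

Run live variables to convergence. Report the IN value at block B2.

Converged values:
  B0:  IN={b, e, f}  OUT={b, c, e, f}
  B1:  IN={c, e}  OUT={b, e, f}
  B2:  IN={b, e, f}  OUT={b, e, f}
  B3:  IN={b, e, f}  OUT={b, c, e}
  B4:  IN={b, c, e}  OUT={b, e, f}
  B5:  IN={b, e, f}  OUT={a, e, f}
  B6:  IN={a, e, f}  OUT={e, f}
  B7:  IN={e, f}  OUT={}

Merge at B2: OUT[B2] = IN[B3] = {b, e, f}
Applying B2's transfer function to that OUT value gives IN[B2] (row B2 above).

Answer: {b, e, f}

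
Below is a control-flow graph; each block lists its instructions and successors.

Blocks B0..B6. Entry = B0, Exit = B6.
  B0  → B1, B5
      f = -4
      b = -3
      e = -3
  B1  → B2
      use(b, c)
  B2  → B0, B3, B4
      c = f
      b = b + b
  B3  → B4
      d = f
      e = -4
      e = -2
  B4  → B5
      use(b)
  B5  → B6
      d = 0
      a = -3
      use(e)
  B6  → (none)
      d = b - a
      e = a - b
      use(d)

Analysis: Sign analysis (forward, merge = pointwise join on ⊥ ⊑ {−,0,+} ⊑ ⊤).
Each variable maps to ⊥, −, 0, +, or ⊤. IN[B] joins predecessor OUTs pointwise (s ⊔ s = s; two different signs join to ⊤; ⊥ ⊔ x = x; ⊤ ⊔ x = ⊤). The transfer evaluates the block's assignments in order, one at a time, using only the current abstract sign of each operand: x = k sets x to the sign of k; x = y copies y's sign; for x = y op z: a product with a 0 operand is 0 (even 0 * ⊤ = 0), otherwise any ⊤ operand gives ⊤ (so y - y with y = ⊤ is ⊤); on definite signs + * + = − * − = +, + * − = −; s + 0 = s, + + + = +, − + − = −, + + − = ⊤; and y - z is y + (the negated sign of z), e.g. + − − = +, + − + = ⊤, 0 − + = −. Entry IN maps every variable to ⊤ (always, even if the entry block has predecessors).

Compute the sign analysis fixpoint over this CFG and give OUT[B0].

Fixpoint table:
  B0:  IN=(all ⊤)  OUT={b:-, e:-, f:-; rest ⊤}
  B1:  IN={b:-, e:-, f:-; rest ⊤}  OUT={b:-, e:-, f:-; rest ⊤}
  B2:  IN={b:-, e:-, f:-; rest ⊤}  OUT={b:-, c:-, e:-, f:-; rest ⊤}
  B3:  IN={b:-, c:-, e:-, f:-; rest ⊤}  OUT={b:-, c:-, d:-, e:-, f:-; rest ⊤}
  B4:  IN={b:-, c:-, e:-, f:-; rest ⊤}  OUT={b:-, c:-, e:-, f:-; rest ⊤}
  B5:  IN={b:-, e:-, f:-; rest ⊤}  OUT={a:-, b:-, d:0, e:-, f:-; rest ⊤}
  B6:  IN={a:-, b:-, d:0, e:-, f:-; rest ⊤}  OUT={a:-, b:-, f:-; rest ⊤}

Merge at B0 (entry node, so the boundary value (all ⊤) is joined with the incoming edge(s)): IN[B0] = (all ⊤) ⊔ OUT[B2] = {a: ⊤, b: ⊤, c: ⊤, d: ⊤, e: ⊤, f: ⊤}
Applying B0's transfer function to that IN value gives OUT[B0] (row B0 above).

Answer: {a: ⊤, b: -, c: ⊤, d: ⊤, e: -, f: -}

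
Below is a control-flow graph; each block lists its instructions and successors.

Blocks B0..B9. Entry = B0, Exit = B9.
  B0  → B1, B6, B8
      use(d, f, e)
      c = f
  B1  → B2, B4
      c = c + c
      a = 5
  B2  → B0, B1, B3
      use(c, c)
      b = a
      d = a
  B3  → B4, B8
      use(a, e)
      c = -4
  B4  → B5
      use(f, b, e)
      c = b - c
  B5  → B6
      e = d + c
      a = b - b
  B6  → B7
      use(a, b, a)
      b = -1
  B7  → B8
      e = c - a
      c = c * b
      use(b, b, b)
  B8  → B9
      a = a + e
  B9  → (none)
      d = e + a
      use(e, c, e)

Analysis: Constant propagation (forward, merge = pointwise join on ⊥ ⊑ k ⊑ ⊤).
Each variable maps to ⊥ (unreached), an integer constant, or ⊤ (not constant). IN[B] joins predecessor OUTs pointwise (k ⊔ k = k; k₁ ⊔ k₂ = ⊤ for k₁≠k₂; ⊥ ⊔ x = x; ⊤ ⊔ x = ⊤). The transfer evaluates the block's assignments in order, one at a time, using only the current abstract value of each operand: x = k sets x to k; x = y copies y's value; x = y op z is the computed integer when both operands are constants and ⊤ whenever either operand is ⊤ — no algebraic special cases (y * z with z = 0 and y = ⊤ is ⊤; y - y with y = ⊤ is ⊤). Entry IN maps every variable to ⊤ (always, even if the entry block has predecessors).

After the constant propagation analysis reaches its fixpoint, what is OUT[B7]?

Per-block solution:
  B0:  IN=(all ⊤)  OUT=(all ⊤)
  B1:  IN=(all ⊤)  OUT={a:5; rest ⊤}
  B2:  IN={a:5; rest ⊤}  OUT={a:5, b:5, d:5; rest ⊤}
  B3:  IN={a:5, b:5, d:5; rest ⊤}  OUT={a:5, b:5, c:-4, d:5; rest ⊤}
  B4:  IN={a:5; rest ⊤}  OUT={a:5; rest ⊤}
  B5:  IN={a:5; rest ⊤}  OUT=(all ⊤)
  B6:  IN=(all ⊤)  OUT={b:-1; rest ⊤}
  B7:  IN={b:-1; rest ⊤}  OUT={b:-1; rest ⊤}
  B8:  IN=(all ⊤)  OUT=(all ⊤)
  B9:  IN=(all ⊤)  OUT=(all ⊤)

Merge at B7: IN[B7] = OUT[B6] = {a: ⊤, b: -1, c: ⊤, d: ⊤, e: ⊤, f: ⊤}
Applying B7's transfer function to that IN value gives OUT[B7] (row B7 above).

Answer: {a: ⊤, b: -1, c: ⊤, d: ⊤, e: ⊤, f: ⊤}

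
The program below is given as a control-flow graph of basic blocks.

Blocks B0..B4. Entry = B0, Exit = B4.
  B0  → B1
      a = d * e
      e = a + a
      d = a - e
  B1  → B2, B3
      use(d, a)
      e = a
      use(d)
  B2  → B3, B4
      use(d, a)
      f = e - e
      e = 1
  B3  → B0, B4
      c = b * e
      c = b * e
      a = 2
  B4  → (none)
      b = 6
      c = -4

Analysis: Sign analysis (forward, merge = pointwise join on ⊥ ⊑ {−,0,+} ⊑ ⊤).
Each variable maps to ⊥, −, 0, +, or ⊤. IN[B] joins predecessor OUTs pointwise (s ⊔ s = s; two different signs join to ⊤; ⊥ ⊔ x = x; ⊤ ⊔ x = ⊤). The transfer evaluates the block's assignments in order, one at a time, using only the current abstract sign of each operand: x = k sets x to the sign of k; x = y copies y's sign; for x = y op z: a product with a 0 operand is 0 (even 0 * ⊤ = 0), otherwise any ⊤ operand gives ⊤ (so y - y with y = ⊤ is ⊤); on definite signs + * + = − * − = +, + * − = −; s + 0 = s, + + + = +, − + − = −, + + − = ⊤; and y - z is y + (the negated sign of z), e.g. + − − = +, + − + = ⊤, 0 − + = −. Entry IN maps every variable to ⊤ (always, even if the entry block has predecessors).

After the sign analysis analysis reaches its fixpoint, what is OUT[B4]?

Answer: {a: ⊤, b: +, c: -, d: ⊤, e: ⊤, f: ⊤}

Working:
Fixpoint table:
  B0:  IN=(all ⊤)  OUT=(all ⊤)
  B1:  IN=(all ⊤)  OUT=(all ⊤)
  B2:  IN=(all ⊤)  OUT={e:+; rest ⊤}
  B3:  IN=(all ⊤)  OUT={a:+; rest ⊤}
  B4:  IN=(all ⊤)  OUT={b:+, c:-; rest ⊤}

Merge at B4: IN[B4] = OUT[B2] ⊔ OUT[B3] = {a: ⊤, b: ⊤, c: ⊤, d: ⊤, e: ⊤, f: ⊤}
Applying B4's transfer function to that IN value gives OUT[B4] (row B4 above).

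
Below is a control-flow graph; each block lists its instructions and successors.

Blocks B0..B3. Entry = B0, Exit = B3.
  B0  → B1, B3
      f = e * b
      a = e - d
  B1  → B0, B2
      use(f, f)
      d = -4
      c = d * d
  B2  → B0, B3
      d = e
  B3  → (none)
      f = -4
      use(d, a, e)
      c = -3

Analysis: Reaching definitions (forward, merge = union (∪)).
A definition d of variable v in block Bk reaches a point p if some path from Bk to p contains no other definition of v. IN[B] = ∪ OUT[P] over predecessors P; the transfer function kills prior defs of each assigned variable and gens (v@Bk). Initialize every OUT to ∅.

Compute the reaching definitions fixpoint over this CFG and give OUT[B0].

Answer: {a@B0, c@B1, d@B1, d@B2, f@B0}

Working:
Converged values:
  B0:  IN={a@B0, c@B1, d@B1, d@B2, f@B0}  OUT={a@B0, c@B1, d@B1, d@B2, f@B0}
  B1:  IN={a@B0, c@B1, d@B1, d@B2, f@B0}  OUT={a@B0, c@B1, d@B1, f@B0}
  B2:  IN={a@B0, c@B1, d@B1, f@B0}  OUT={a@B0, c@B1, d@B2, f@B0}
  B3:  IN={a@B0, c@B1, d@B1, d@B2, f@B0}  OUT={a@B0, c@B3, d@B1, d@B2, f@B3}

Merge at B0 (entry node, so the boundary value {} is joined with the incoming edge(s)): IN[B0] = {} ⊔ OUT[B1] ⊔ OUT[B2] = {a@B0, c@B1, d@B1, d@B2, f@B0}
Applying B0's transfer function to that IN value gives OUT[B0] (row B0 above).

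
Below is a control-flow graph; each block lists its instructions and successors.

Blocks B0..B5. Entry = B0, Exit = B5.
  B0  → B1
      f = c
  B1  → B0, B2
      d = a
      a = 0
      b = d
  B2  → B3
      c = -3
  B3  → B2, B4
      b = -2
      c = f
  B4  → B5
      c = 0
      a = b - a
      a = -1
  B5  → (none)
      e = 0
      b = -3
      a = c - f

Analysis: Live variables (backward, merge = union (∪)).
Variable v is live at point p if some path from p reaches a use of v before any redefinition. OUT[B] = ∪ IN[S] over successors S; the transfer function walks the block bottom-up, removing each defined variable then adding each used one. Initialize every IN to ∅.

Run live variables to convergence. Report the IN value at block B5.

Converged values:
  B0: | IN={a, c} | OUT={a, c, f}
  B1: | IN={a, c, f} | OUT={a, c, f}
  B2: | IN={a, f} | OUT={a, f}
  B3: | IN={a, f} | OUT={a, b, f}
  B4: | IN={a, b, f} | OUT={c, f}
  B5: | IN={c, f} | OUT={}

B5 is the boundary node: OUT[B5] = {}
Applying B5's transfer function to that OUT value gives IN[B5] (row B5 above).

Answer: {c, f}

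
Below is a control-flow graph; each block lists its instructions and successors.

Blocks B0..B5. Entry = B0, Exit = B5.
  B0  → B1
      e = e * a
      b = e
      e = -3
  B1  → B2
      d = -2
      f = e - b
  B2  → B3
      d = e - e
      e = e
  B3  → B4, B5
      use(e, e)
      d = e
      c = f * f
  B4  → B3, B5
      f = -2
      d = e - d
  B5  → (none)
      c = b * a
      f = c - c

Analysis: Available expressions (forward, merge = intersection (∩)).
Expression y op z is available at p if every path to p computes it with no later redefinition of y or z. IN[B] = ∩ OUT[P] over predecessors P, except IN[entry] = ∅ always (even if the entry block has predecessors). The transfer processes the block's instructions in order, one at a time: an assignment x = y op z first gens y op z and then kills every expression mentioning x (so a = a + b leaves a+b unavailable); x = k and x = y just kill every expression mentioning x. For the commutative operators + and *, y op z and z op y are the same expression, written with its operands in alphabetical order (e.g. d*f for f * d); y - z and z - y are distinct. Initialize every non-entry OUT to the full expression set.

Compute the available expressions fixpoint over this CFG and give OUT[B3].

Per-block solution:
  B0:   IN={}   OUT={}
  B1:   IN={}   OUT={e-b}
  B2:   IN={e-b}   OUT={}
  B3:   IN={}   OUT={f*f}
  B4:   IN={f*f}   OUT={}
  B5:   IN={}   OUT={a*b, c-c}

Merge at B3: IN[B3] = OUT[B2] ∩ OUT[B4] = {}
Applying B3's transfer function to that IN value gives OUT[B3] (row B3 above).

Answer: {f*f}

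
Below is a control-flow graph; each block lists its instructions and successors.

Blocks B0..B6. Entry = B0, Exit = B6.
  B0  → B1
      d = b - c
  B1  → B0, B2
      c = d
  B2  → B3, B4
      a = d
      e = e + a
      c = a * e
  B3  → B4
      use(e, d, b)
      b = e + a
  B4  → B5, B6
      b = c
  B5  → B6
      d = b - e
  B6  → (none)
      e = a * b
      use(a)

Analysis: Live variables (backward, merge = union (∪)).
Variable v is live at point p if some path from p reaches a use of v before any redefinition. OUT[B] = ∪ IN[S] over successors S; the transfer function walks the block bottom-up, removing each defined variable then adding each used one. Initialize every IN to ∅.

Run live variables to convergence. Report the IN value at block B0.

Answer: {b, c, e}

Working:
Fixpoint table:
  B0: | IN={b, c, e} | OUT={b, d, e}
  B1: | IN={b, d, e} | OUT={b, c, d, e}
  B2: | IN={b, d, e} | OUT={a, b, c, d, e}
  B3: | IN={a, b, c, d, e} | OUT={a, c, e}
  B4: | IN={a, c, e} | OUT={a, b, e}
  B5: | IN={a, b, e} | OUT={a, b}
  B6: | IN={a, b} | OUT={}

Merge at B0: OUT[B0] = IN[B1] = {b, d, e}
Applying B0's transfer function to that OUT value gives IN[B0] (row B0 above).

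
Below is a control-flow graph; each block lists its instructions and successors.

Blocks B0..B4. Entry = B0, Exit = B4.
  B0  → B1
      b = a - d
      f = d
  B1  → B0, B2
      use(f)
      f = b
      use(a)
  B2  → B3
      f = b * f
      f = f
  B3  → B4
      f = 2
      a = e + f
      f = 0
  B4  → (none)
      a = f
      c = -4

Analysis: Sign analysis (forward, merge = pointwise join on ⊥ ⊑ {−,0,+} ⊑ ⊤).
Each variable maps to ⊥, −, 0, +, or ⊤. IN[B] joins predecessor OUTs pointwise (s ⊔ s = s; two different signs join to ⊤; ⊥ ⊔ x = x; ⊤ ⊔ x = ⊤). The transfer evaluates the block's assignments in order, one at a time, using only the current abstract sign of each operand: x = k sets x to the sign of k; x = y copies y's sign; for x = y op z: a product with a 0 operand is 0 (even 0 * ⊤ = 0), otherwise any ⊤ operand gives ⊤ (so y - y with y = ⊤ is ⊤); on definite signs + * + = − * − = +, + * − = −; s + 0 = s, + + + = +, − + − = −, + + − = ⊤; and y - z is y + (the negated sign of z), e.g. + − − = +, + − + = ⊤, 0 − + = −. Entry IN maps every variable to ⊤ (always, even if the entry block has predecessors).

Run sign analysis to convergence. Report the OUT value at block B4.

Converged values:
  B0:  IN=(all ⊤)  OUT=(all ⊤)
  B1:  IN=(all ⊤)  OUT=(all ⊤)
  B2:  IN=(all ⊤)  OUT=(all ⊤)
  B3:  IN=(all ⊤)  OUT={f:0; rest ⊤}
  B4:  IN={f:0; rest ⊤}  OUT={a:0, c:-, f:0; rest ⊤}

Merge at B4: IN[B4] = OUT[B3] = {a: ⊤, b: ⊤, c: ⊤, d: ⊤, e: ⊤, f: 0}
Applying B4's transfer function to that IN value gives OUT[B4] (row B4 above).

Answer: {a: 0, b: ⊤, c: -, d: ⊤, e: ⊤, f: 0}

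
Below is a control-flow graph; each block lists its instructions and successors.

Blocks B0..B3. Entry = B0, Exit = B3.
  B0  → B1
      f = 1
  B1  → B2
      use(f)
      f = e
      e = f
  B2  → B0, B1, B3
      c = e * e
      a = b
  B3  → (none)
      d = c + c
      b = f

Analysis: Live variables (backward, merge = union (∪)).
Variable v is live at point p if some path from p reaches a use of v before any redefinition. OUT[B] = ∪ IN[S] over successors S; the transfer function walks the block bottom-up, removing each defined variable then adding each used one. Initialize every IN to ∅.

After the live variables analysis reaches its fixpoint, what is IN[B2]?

Answer: {b, e, f}

Derivation:
Converged values:
  B0: | IN={b, e} | OUT={b, e, f}
  B1: | IN={b, e, f} | OUT={b, e, f}
  B2: | IN={b, e, f} | OUT={b, c, e, f}
  B3: | IN={c, f} | OUT={}

Merge at B2: OUT[B2] = IN[B0] ⊔ IN[B1] ⊔ IN[B3] = {b, c, e, f}
Applying B2's transfer function to that OUT value gives IN[B2] (row B2 above).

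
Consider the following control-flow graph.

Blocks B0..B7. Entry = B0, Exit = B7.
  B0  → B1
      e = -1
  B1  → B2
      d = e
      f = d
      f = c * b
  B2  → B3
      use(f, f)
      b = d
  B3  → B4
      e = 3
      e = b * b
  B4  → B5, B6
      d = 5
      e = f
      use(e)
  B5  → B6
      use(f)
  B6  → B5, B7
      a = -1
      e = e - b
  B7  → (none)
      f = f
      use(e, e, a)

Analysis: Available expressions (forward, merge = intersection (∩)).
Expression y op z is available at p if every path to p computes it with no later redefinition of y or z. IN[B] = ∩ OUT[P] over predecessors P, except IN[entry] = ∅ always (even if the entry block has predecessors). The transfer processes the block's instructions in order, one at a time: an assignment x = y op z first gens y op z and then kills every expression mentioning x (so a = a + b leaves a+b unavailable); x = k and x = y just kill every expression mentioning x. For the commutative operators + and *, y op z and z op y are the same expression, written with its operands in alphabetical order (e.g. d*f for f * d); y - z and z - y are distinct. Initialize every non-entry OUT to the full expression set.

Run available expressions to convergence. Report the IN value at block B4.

Converged values:
  B0:   IN={}   OUT={}
  B1:   IN={}   OUT={b*c}
  B2:   IN={b*c}   OUT={}
  B3:   IN={}   OUT={b*b}
  B4:   IN={b*b}   OUT={b*b}
  B5:   IN={b*b}   OUT={b*b}
  B6:   IN={b*b}   OUT={b*b}
  B7:   IN={b*b}   OUT={b*b}

Merge at B4: IN[B4] = OUT[B3] = {b*b}

Answer: {b*b}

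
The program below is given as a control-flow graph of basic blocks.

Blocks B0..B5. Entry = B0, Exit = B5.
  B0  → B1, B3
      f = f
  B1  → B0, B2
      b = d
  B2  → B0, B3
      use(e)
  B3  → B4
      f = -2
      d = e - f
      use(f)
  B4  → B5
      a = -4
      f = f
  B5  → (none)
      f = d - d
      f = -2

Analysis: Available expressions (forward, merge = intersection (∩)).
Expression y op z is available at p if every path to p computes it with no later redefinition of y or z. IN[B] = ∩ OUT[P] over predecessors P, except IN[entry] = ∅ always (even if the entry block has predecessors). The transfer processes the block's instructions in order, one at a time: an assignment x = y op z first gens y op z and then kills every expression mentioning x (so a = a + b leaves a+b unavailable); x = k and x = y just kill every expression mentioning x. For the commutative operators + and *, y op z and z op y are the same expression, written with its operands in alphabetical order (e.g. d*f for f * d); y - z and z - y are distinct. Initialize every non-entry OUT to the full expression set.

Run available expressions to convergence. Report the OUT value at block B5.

Answer: {d-d}

Derivation:
Converged values:
  B0:   IN={}   OUT={}
  B1:   IN={}   OUT={}
  B2:   IN={}   OUT={}
  B3:   IN={}   OUT={e-f}
  B4:   IN={e-f}   OUT={}
  B5:   IN={}   OUT={d-d}

Merge at B5: IN[B5] = OUT[B4] = {}
Applying B5's transfer function to that IN value gives OUT[B5] (row B5 above).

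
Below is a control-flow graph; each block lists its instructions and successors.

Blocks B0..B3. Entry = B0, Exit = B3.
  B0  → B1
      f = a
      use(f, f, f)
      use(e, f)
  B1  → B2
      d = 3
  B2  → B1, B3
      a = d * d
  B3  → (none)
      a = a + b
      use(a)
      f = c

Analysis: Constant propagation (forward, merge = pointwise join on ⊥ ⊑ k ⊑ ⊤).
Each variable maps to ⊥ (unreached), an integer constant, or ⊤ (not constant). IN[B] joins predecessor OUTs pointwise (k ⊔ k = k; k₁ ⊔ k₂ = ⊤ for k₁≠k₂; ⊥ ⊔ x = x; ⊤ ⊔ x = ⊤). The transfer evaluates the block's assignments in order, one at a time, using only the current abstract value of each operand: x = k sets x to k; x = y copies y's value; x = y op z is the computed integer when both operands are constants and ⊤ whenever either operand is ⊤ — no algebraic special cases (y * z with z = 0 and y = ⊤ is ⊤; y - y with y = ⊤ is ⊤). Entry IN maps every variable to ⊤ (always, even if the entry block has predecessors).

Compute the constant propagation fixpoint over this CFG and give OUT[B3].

Per-block solution:
  B0:   IN=(all ⊤)   OUT=(all ⊤)
  B1:   IN=(all ⊤)   OUT={d:3; rest ⊤}
  B2:   IN={d:3; rest ⊤}   OUT={a:9, d:3; rest ⊤}
  B3:   IN={a:9, d:3; rest ⊤}   OUT={d:3; rest ⊤}

Merge at B3: IN[B3] = OUT[B2] = {a: 9, b: ⊤, c: ⊤, d: 3, e: ⊤, f: ⊤}
Applying B3's transfer function to that IN value gives OUT[B3] (row B3 above).

Answer: {a: ⊤, b: ⊤, c: ⊤, d: 3, e: ⊤, f: ⊤}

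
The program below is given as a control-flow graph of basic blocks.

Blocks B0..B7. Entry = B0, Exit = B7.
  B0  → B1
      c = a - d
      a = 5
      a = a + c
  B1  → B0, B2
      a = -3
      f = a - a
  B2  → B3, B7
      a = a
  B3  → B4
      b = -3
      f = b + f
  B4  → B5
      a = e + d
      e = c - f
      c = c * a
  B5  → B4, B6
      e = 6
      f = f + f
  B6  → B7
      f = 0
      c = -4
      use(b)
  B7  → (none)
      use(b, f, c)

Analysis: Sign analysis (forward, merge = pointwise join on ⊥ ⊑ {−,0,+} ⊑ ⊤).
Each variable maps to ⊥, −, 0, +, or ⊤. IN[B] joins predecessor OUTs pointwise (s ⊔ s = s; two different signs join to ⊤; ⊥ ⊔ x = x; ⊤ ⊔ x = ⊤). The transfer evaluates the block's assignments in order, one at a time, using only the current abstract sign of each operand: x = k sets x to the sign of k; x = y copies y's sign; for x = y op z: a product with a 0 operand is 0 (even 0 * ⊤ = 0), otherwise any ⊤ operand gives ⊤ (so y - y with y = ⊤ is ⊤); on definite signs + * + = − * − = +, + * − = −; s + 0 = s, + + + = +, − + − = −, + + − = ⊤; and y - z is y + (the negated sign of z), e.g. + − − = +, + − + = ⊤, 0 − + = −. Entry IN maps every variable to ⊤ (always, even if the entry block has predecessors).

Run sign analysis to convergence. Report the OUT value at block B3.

Answer: {a: -, b: -, c: ⊤, d: ⊤, e: ⊤, f: ⊤}

Derivation:
Fixpoint table:
  B0:  IN=(all ⊤)  OUT=(all ⊤)
  B1:  IN=(all ⊤)  OUT={a:-; rest ⊤}
  B2:  IN={a:-; rest ⊤}  OUT={a:-; rest ⊤}
  B3:  IN={a:-; rest ⊤}  OUT={a:-, b:-; rest ⊤}
  B4:  IN={b:-; rest ⊤}  OUT={b:-; rest ⊤}
  B5:  IN={b:-; rest ⊤}  OUT={b:-, e:+; rest ⊤}
  B6:  IN={b:-, e:+; rest ⊤}  OUT={b:-, c:-, e:+, f:0; rest ⊤}
  B7:  IN=(all ⊤)  OUT=(all ⊤)

Merge at B3: IN[B3] = OUT[B2] = {a: -, b: ⊤, c: ⊤, d: ⊤, e: ⊤, f: ⊤}
Applying B3's transfer function to that IN value gives OUT[B3] (row B3 above).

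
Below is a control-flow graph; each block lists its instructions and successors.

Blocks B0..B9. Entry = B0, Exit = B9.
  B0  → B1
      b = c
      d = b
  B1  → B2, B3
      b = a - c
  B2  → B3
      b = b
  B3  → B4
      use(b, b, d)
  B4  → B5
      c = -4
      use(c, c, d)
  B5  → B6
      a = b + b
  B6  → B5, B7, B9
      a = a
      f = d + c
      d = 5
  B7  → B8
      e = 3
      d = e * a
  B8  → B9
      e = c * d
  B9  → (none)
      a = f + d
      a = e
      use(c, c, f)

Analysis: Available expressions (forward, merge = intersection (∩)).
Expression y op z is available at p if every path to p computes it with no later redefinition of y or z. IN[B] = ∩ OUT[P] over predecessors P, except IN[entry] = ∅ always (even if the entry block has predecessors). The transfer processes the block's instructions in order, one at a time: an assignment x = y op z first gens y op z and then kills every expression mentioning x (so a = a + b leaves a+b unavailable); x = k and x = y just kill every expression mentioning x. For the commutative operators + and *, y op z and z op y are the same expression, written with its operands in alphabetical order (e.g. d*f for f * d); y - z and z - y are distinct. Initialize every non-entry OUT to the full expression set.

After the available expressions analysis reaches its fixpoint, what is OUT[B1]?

Answer: {a-c}

Derivation:
Converged values:
  B0:   IN={}   OUT={}
  B1:   IN={}   OUT={a-c}
  B2:   IN={a-c}   OUT={a-c}
  B3:   IN={a-c}   OUT={a-c}
  B4:   IN={a-c}   OUT={}
  B5:   IN={}   OUT={b+b}
  B6:   IN={b+b}   OUT={b+b}
  B7:   IN={b+b}   OUT={a*e, b+b}
  B8:   IN={a*e, b+b}   OUT={b+b, c*d}
  B9:   IN={b+b}   OUT={b+b, d+f}

Merge at B1: IN[B1] = OUT[B0] = {}
Applying B1's transfer function to that IN value gives OUT[B1] (row B1 above).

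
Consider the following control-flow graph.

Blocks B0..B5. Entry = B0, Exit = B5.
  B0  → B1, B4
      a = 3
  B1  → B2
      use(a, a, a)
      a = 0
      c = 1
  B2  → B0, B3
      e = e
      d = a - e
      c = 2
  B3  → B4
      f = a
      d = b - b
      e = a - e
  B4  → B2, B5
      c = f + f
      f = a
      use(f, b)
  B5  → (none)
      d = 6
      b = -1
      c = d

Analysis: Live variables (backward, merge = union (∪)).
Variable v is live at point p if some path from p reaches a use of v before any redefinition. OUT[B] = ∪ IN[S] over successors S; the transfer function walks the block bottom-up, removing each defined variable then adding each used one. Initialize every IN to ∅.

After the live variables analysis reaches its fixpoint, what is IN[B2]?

Answer: {a, b, e, f}

Derivation:
Fixpoint table:
  B0:  IN={b, e, f}  OUT={a, b, e, f}
  B1:  IN={a, b, e, f}  OUT={a, b, e, f}
  B2:  IN={a, b, e, f}  OUT={a, b, e, f}
  B3:  IN={a, b, e}  OUT={a, b, e, f}
  B4:  IN={a, b, e, f}  OUT={a, b, e, f}
  B5:  IN={}  OUT={}

Merge at B2: OUT[B2] = IN[B0] ⊔ IN[B3] = {a, b, e, f}
Applying B2's transfer function to that OUT value gives IN[B2] (row B2 above).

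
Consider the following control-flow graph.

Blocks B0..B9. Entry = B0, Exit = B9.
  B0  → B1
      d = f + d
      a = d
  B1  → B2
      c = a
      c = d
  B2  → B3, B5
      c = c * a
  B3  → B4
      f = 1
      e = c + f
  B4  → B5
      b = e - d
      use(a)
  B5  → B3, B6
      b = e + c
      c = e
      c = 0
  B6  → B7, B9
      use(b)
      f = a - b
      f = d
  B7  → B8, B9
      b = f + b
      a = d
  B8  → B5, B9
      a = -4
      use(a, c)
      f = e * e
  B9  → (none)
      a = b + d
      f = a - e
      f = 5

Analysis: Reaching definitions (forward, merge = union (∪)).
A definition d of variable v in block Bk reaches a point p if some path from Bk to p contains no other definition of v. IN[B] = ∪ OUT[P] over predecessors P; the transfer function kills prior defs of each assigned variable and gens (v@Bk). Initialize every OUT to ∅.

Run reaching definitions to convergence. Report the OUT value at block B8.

Answer: {a@B8, b@B7, c@B5, d@B0, e@B3, f@B8}

Working:
Per-block solution:
  B0: | IN={} | OUT={a@B0, d@B0}
  B1: | IN={a@B0, d@B0} | OUT={a@B0, c@B1, d@B0}
  B2: | IN={a@B0, c@B1, d@B0} | OUT={a@B0, c@B2, d@B0}
  B3: | IN={a@B0, a@B8, b@B5, c@B2, c@B5, d@B0, e@B3, f@B3, f@B8} | OUT={a@B0, a@B8, b@B5, c@B2, c@B5, d@B0, e@B3, f@B3}
  B4: | IN={a@B0, a@B8, b@B5, c@B2, c@B5, d@B0, e@B3, f@B3} | OUT={a@B0, a@B8, b@B4, c@B2, c@B5, d@B0, e@B3, f@B3}
  B5: | IN={a@B0, a@B8, b@B4, b@B7, c@B2, c@B5, d@B0, e@B3, f@B3, f@B8} | OUT={a@B0, a@B8, b@B5, c@B5, d@B0, e@B3, f@B3, f@B8}
  B6: | IN={a@B0, a@B8, b@B5, c@B5, d@B0, e@B3, f@B3, f@B8} | OUT={a@B0, a@B8, b@B5, c@B5, d@B0, e@B3, f@B6}
  B7: | IN={a@B0, a@B8, b@B5, c@B5, d@B0, e@B3, f@B6} | OUT={a@B7, b@B7, c@B5, d@B0, e@B3, f@B6}
  B8: | IN={a@B7, b@B7, c@B5, d@B0, e@B3, f@B6} | OUT={a@B8, b@B7, c@B5, d@B0, e@B3, f@B8}
  B9: | IN={a@B0, a@B7, a@B8, b@B5, b@B7, c@B5, d@B0, e@B3, f@B6, f@B8} | OUT={a@B9, b@B5, b@B7, c@B5, d@B0, e@B3, f@B9}

Merge at B8: IN[B8] = OUT[B7] = {a@B7, b@B7, c@B5, d@B0, e@B3, f@B6}
Applying B8's transfer function to that IN value gives OUT[B8] (row B8 above).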